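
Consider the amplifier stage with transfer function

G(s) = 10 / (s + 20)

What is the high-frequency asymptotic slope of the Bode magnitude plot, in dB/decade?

Each pole contributes −20 dB/decade at high frequency; each zero contributes +20 dB/decade.
Net: 0 zero(s) − 1 pole(s) → -20 dB/decade.

-20 dB/decade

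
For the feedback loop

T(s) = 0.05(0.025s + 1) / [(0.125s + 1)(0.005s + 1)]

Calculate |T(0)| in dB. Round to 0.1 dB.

-26.0 dB

T(0) = 0.05 · 1 / 1 = 0.05
20 log₁₀(0.05) ≈ -26.02 dB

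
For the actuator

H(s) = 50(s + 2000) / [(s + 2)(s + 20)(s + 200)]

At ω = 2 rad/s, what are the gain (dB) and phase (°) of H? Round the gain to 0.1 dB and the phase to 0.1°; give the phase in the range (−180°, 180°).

At s = jω = j2:
zero (s+2000): 2000 + j2 → |·| = √(2000²+2²) = √4000004 ≈ 2000, ∠ = arctan(2/2000) ≈ 0.06°
pole (s+2): 2 + j2 → |·| = √(2²+2²) = √8 ≈ 2.8284, ∠ = arctan(2/2) ≈ 45.00°
pole (s+20): 20 + j2 → |·| = √(20²+2²) = √404 ≈ 20.1, ∠ = arctan(2/20) ≈ 5.71°
pole (s+200): 200 + j2 → |·| = √(200²+2²) = √40004 ≈ 200.01, ∠ = arctan(2/200) ≈ 0.57°
|H| = 50 · 2000 / 11371 ≈ 8.7943
Gain = 20 log₁₀(8.7943) ≈ 18.88 dB
∠H = 0.06° − 51.28° = -51.22°

18.9 dB, -51.2°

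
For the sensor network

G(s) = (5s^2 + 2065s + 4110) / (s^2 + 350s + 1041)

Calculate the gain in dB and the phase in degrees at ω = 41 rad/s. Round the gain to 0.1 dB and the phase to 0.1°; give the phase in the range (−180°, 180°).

15.4 dB, 0.4°

Substitute s = j41:
Numerator: 5(j41)^2 + 2065(j41) + 4110 = -4295 + j84665
Denominator: (j41)^2 + 350(j41) + 1041 = -640 + j14350
|N| = √(4295² + 84665²) ≈ 84774, ∠N ≈ 92.90°
|D| = √(640² + 14350²) ≈ 14364, ∠D ≈ 92.55°
|G| = 84774 / 14364 ≈ 5.9018
Gain = 20 log₁₀(5.9018) ≈ 15.42 dB
∠G = 92.90° − 92.55° = 0.35°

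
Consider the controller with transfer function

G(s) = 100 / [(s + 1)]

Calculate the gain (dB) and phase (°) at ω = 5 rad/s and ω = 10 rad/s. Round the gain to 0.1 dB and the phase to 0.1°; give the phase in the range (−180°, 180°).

At ω = 5 rad/s:
pole (1 + j5·1) = 1 + j5 → |·| ≈ 5.099, ∠ ≈ 78.69°
|G| = 100 · 1 / (5.099) ≈ 19.612
Gain = 20 log₁₀(19.612) ≈ 25.85 dB
∠G = (0°) − (78.69°) = -78.69°

At ω = 10 rad/s:
pole (1 + j10·1) = 1 + j10 → |·| ≈ 10.05, ∠ ≈ 84.29°
|G| = 100 · 1 / (10.05) ≈ 9.9502
Gain = 20 log₁₀(9.9502) ≈ 19.96 dB
∠G = (0°) − (84.29°) = -84.29°

ω = 5: 25.9 dB, -78.7°; ω = 10: 20.0 dB, -84.3°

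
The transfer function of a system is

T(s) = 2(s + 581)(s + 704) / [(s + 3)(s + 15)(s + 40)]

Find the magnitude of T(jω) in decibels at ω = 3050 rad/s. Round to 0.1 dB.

At s = jω = j3050:
zero (s+581): 581 + j3050 → |·| = √(581²+3050²) = √9640061 ≈ 3104.8, ∠ = arctan(3050/581) ≈ 79.21°
zero (s+704): 704 + j3050 → |·| = √(704²+3050²) = √9798116 ≈ 3130.2, ∠ = arctan(3050/704) ≈ 77.00°
pole (s+3): 3 + j3050 → |·| = √(3²+3050²) = √9302509 ≈ 3050, ∠ = arctan(3050/3) ≈ 89.94°
pole (s+15): 15 + j3050 → |·| = √(15²+3050²) = √9302725 ≈ 3050, ∠ = arctan(3050/15) ≈ 89.72°
pole (s+40): 40 + j3050 → |·| = √(40²+3050²) = √9304100 ≈ 3050.3, ∠ = arctan(3050/40) ≈ 89.25°
|T| = 2 · 9.7186e+06 / 2.8375e+10 ≈ 0.00068501
Gain = 20 log₁₀(0.00068501) ≈ -63.29 dB

-63.3 dB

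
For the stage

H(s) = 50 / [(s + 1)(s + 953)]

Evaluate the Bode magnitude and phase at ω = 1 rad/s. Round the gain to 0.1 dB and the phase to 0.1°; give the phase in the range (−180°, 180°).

-28.6 dB, -45.1°

At s = jω = j1:
pole (s+1): 1 + j1 → |·| = √(1²+1²) = √2 ≈ 1.4142, ∠ = arctan(1/1) ≈ 45.00°
pole (s+953): 953 + j1 → |·| = √(953²+1²) = √908210 ≈ 953, ∠ = arctan(1/953) ≈ 0.06°
|H| = 50 / 1347.7 ≈ 0.0371
Gain = 20 log₁₀(0.0371) ≈ -28.61 dB
∠H = 0.00° − 45.06° = -45.06°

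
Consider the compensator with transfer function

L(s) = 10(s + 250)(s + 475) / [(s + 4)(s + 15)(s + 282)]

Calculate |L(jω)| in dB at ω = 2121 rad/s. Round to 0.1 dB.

At s = jω = j2121:
zero (s+250): 250 + j2121 → |·| = √(250²+2121²) = √4561141 ≈ 2135.7, ∠ = arctan(2121/250) ≈ 83.28°
zero (s+475): 475 + j2121 → |·| = √(475²+2121²) = √4724266 ≈ 2173.5, ∠ = arctan(2121/475) ≈ 77.38°
pole (s+4): 4 + j2121 → |·| = √(4²+2121²) = √4498657 ≈ 2121, ∠ = arctan(2121/4) ≈ 89.89°
pole (s+15): 15 + j2121 → |·| = √(15²+2121²) = √4498866 ≈ 2121.1, ∠ = arctan(2121/15) ≈ 89.59°
pole (s+282): 282 + j2121 → |·| = √(282²+2121²) = √4578165 ≈ 2139.7, ∠ = arctan(2121/282) ≈ 82.43°
|L| = 10 · 4.6419e+06 / 9.6262e+09 ≈ 0.0048222
Gain = 20 log₁₀(0.0048222) ≈ -46.34 dB

-46.3 dB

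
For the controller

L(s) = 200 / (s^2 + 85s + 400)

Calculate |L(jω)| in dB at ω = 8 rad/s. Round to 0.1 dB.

-11.6 dB

Substitute s = j8:
Numerator: 200 = 200 + j0
Denominator: (j8)^2 + 85(j8) + 400 = 336 + j680
|N| = √(200² + 0²) ≈ 200, ∠N ≈ 0.00°
|D| = √(336² + 680²) ≈ 758.48, ∠D ≈ 63.71°
|L| = 200 / 758.48 ≈ 0.26369
Gain = 20 log₁₀(0.26369) ≈ -11.58 dB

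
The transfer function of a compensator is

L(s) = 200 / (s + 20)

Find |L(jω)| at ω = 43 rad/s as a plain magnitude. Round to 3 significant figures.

At s = jω = j43:
pole (s+20): 20 + j43 → |·| = √(20²+43²) = √2249 ≈ 47.424, ∠ = arctan(43/20) ≈ 65.06°
|L| = 200 / 47.424 ≈ 4.2173

4.22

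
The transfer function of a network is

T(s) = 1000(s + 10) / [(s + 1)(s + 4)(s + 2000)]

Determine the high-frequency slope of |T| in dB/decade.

-40 dB/decade

Each pole contributes −20 dB/decade at high frequency; each zero contributes +20 dB/decade.
Net: 1 zero(s) − 3 pole(s) → -40 dB/decade.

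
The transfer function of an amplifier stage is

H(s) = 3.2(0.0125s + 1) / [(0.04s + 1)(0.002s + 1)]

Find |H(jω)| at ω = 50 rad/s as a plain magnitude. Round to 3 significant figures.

At ω = 50 rad/s:
zero (1 + j50·0.0125) = 1 + j0.625 → |·| ≈ 1.1792, ∠ ≈ 32.01°
pole (1 + j50·0.04) = 1 + j2 → |·| ≈ 2.2361, ∠ ≈ 63.43°
pole (1 + j50·0.002) = 1 + j0.1 → |·| ≈ 1.005, ∠ ≈ 5.71°
|H| = 3.2 · 1.1792 / (2.2361 · 1.005) ≈ 1.6791

1.68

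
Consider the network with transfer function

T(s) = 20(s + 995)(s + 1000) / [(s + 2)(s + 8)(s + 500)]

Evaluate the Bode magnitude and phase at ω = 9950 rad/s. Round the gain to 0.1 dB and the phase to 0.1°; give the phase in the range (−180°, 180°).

-53.9 dB, -98.5°

At s = jω = j9950:
zero (s+995): 995 + j9950 → |·| = √(995²+9950²) = √99992525 ≈ 9999.6, ∠ = arctan(9950/995) ≈ 84.29°
zero (s+1000): 1000 + j9950 → |·| = √(1000²+9950²) = √100002500 ≈ 10000, ∠ = arctan(9950/1000) ≈ 84.26°
pole (s+2): 2 + j9950 → |·| = √(2²+9950²) = √99002504 ≈ 9950, ∠ = arctan(9950/2) ≈ 89.99°
pole (s+8): 8 + j9950 → |·| = √(8²+9950²) = √99002564 ≈ 9950, ∠ = arctan(9950/8) ≈ 89.95°
pole (s+500): 500 + j9950 → |·| = √(500²+9950²) = √99252500 ≈ 9962.6, ∠ = arctan(9950/500) ≈ 87.12°
|T| = 20 · 9.9996e+07 / 9.8632e+11 ≈ 0.0020277
Gain = 20 log₁₀(0.0020277) ≈ -53.86 dB
∠T = 168.55° − 267.06° = -98.51°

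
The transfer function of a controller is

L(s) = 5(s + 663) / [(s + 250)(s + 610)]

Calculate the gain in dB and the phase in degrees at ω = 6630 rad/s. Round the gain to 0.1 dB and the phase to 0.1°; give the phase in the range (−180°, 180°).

At s = jω = j6630:
zero (s+663): 663 + j6630 → |·| = √(663²+6630²) = √44396469 ≈ 6663.1, ∠ = arctan(6630/663) ≈ 84.29°
pole (s+250): 250 + j6630 → |·| = √(250²+6630²) = √44019400 ≈ 6634.7, ∠ = arctan(6630/250) ≈ 87.84°
pole (s+610): 610 + j6630 → |·| = √(610²+6630²) = √44329000 ≈ 6658, ∠ = arctan(6630/610) ≈ 84.74°
|L| = 5 · 6663.1 / 4.4174e+07 ≈ 0.00075419
Gain = 20 log₁₀(0.00075419) ≈ -62.45 dB
∠L = 84.29° − 172.58° = -88.29°

-62.5 dB, -88.3°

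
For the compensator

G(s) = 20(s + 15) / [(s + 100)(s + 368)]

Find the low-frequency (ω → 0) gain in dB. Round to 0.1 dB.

-41.8 dB

G(0) = 20·15 / (100·368) ≈ 0.0081522
20 log₁₀(0.0081522) ≈ -41.77 dB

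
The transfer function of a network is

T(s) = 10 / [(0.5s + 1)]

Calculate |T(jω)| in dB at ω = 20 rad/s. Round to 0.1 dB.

-0.0 dB

At ω = 20 rad/s:
pole (1 + j20·0.5) = 1 + j10 → |·| ≈ 10.05, ∠ ≈ 84.29°
|T| = 10 · 1 / (10.05) ≈ 0.99502
Gain = 20 log₁₀(0.99502) ≈ -0.04 dB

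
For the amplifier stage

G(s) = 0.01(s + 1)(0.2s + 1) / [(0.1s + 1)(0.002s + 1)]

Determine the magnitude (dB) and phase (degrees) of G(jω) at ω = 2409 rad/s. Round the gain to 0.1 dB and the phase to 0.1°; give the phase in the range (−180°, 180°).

19.8 dB, 11.8°

At ω = 2409 rad/s:
zero (1 + j2409·1) = 1 + j2409 → |·| ≈ 2409, ∠ ≈ 89.98°
zero (1 + j2409·0.2) = 1 + j481.8 → |·| ≈ 481.8, ∠ ≈ 89.88°
pole (1 + j2409·0.1) = 1 + j240.9 → |·| ≈ 240.9, ∠ ≈ 89.76°
pole (1 + j2409·0.002) = 1 + j4.818 → |·| ≈ 4.9207, ∠ ≈ 78.27°
|G| = 0.01 · 2409 · 481.8 / (240.9 · 4.9207) ≈ 9.7913
Gain = 20 log₁₀(9.7913) ≈ 19.82 dB
∠G = (89.98° + 89.88°) − (89.76° + 78.27°) = 11.83°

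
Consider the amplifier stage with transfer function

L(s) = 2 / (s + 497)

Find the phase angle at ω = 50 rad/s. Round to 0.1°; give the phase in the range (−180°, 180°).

-5.7°

Substitute s = j50:
Numerator: 2 = 2 + j0
Denominator: (j50) + 497 = 497 + j50
|N| = √(2² + 0²) ≈ 2, ∠N ≈ 0.00°
|D| = √(497² + 50²) ≈ 499.51, ∠D ≈ 5.74°
∠L = 0.00° − 5.74° = -5.74°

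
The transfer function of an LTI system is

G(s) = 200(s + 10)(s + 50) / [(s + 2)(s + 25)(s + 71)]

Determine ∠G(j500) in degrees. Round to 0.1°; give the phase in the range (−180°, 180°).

-85.7°

At s = jω = j500:
zero (s+10): 10 + j500 → |·| = √(10²+500²) = √250100 ≈ 500.1, ∠ = arctan(500/10) ≈ 88.85°
zero (s+50): 50 + j500 → |·| = √(50²+500²) = √252500 ≈ 502.49, ∠ = arctan(500/50) ≈ 84.29°
pole (s+2): 2 + j500 → |·| = √(2²+500²) = √250004 ≈ 500, ∠ = arctan(500/2) ≈ 89.77°
pole (s+25): 25 + j500 → |·| = √(25²+500²) = √250625 ≈ 500.62, ∠ = arctan(500/25) ≈ 87.14°
pole (s+71): 71 + j500 → |·| = √(71²+500²) = √255041 ≈ 505.02, ∠ = arctan(500/71) ≈ 81.92°
∠G = 173.14° − 258.83° = -85.69°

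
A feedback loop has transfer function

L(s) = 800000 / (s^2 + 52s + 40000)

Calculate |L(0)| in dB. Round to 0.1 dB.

L(0) = 800000 / 40000 = 20
20 log₁₀(20) ≈ 26.02 dB

26.0 dB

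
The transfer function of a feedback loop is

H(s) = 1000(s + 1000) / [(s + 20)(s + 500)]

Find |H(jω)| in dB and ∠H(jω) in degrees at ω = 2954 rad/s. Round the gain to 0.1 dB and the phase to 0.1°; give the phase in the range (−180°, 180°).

At s = jω = j2954:
zero (s+1000): 1000 + j2954 → |·| = √(1000²+2954²) = √9726116 ≈ 3118.7, ∠ = arctan(2954/1000) ≈ 71.30°
pole (s+20): 20 + j2954 → |·| = √(20²+2954²) = √8726516 ≈ 2954.1, ∠ = arctan(2954/20) ≈ 89.61°
pole (s+500): 500 + j2954 → |·| = √(500²+2954²) = √8976116 ≈ 2996, ∠ = arctan(2954/500) ≈ 80.39°
|H| = 1000 · 3118.7 / 8.8505e+06 ≈ 0.35238
Gain = 20 log₁₀(0.35238) ≈ -9.06 dB
∠H = 71.30° − 170.00° = -98.70°

-9.1 dB, -98.7°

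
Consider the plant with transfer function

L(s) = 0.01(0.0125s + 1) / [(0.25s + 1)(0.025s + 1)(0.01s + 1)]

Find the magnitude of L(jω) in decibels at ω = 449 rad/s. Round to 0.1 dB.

At ω = 449 rad/s:
zero (1 + j449·0.0125) = 1 + j5.6125 → |·| ≈ 5.7009, ∠ ≈ 79.90°
pole (1 + j449·0.25) = 1 + j112.25 → |·| ≈ 112.25, ∠ ≈ 89.49°
pole (1 + j449·0.025) = 1 + j11.225 → |·| ≈ 11.269, ∠ ≈ 84.91°
pole (1 + j449·0.01) = 1 + j4.49 → |·| ≈ 4.6, ∠ ≈ 77.44°
|L| = 0.01 · 5.7009 / (112.25 · 11.269 · 4.6) ≈ 9.7975e-06
Gain = 20 log₁₀(9.7975e-06) ≈ -100.18 dB

-100.2 dB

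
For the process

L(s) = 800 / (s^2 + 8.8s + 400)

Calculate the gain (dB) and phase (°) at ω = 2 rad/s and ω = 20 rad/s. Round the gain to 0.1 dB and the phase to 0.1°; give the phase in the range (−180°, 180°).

ω = 2: 6.1 dB, -2.5°; ω = 20: 13.2 dB, -90.0°

At s = jω = j2:
quadratic: (j2)² + 8.8·j2 + 400 = 396 + j17.6 → |·| ≈ 396.39, ∠ ≈ 2.54°
|L| = 800 / 396.39 ≈ 2.0182
Gain = 20 log₁₀(2.0182) ≈ 6.10 dB
∠L = 0.00° − 2.54° = -2.54°

At s = jω = j20:
quadratic: (j20)² + 8.8·j20 + 400 = 0 + j176 → |·| ≈ 176, ∠ ≈ 90.00°
|L| = 800 / 176 ≈ 4.5455
Gain = 20 log₁₀(4.5455) ≈ 13.15 dB
∠L = 0.00° − 90.00° = -90.00°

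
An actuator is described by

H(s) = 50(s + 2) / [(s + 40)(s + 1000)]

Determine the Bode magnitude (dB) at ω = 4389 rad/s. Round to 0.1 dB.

At s = jω = j4389:
zero (s+2): 2 + j4389 → |·| = √(2²+4389²) = √19263325 ≈ 4389, ∠ = arctan(4389/2) ≈ 89.97°
pole (s+40): 40 + j4389 → |·| = √(40²+4389²) = √19264921 ≈ 4389.2, ∠ = arctan(4389/40) ≈ 89.48°
pole (s+1000): 1000 + j4389 → |·| = √(1000²+4389²) = √20263321 ≈ 4501.5, ∠ = arctan(4389/1000) ≈ 77.16°
|H| = 50 · 4389 / 1.9758e+07 ≈ 0.011107
Gain = 20 log₁₀(0.011107) ≈ -39.09 dB

-39.1 dB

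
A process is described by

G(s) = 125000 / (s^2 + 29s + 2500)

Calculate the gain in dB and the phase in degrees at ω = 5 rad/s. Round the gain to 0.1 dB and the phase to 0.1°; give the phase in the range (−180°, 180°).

At s = jω = j5:
quadratic: (j5)² + 29·j5 + 2500 = 2475 + j145 → |·| ≈ 2479.2, ∠ ≈ 3.35°
|G| = 125000 / 2479.2 ≈ 50.419
Gain = 20 log₁₀(50.419) ≈ 34.05 dB
∠G = 0.00° − 3.35° = -3.35°

34.1 dB, -3.4°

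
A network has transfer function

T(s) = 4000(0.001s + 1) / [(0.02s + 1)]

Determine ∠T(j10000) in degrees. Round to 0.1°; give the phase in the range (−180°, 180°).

-5.4°

At ω = 10000 rad/s:
zero (1 + j10000·0.001) = 1 + j10 → |·| ≈ 10.05, ∠ ≈ 84.29°
pole (1 + j10000·0.02) = 1 + j200 → |·| ≈ 200, ∠ ≈ 89.71°
∠T = (84.29°) − (89.71°) = -5.42°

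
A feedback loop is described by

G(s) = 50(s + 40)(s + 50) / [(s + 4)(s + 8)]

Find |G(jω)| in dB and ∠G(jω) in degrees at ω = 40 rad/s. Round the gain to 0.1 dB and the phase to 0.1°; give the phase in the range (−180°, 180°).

40.9 dB, -79.3°

At s = jω = j40:
zero (s+40): 40 + j40 → |·| = √(40²+40²) = √3200 ≈ 56.569, ∠ = arctan(40/40) ≈ 45.00°
zero (s+50): 50 + j40 → |·| = √(50²+40²) = √4100 ≈ 64.031, ∠ = arctan(40/50) ≈ 38.66°
pole (s+4): 4 + j40 → |·| = √(4²+40²) = √1616 ≈ 40.2, ∠ = arctan(40/4) ≈ 84.29°
pole (s+8): 8 + j40 → |·| = √(8²+40²) = √1664 ≈ 40.792, ∠ = arctan(40/8) ≈ 78.69°
|G| = 50 · 3622.2 / 1639.8 ≈ 110.45
Gain = 20 log₁₀(110.45) ≈ 40.86 dB
∠G = 83.66° − 162.98° = -79.32°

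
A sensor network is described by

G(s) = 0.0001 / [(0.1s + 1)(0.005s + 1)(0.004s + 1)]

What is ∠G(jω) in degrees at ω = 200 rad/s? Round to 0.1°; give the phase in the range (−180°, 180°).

-170.8°

At ω = 200 rad/s:
pole (1 + j200·0.1) = 1 + j20 → |·| ≈ 20.025, ∠ ≈ 87.14°
pole (1 + j200·0.005) = 1 + j1 → |·| ≈ 1.4142, ∠ ≈ 45.00°
pole (1 + j200·0.004) = 1 + j0.8 → |·| ≈ 1.2806, ∠ ≈ 38.66°
∠G = (0°) − (87.14° + 45.00° + 38.66°) = -170.80°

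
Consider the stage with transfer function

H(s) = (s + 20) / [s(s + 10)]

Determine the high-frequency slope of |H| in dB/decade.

-20 dB/decade

Each pole contributes −20 dB/decade at high frequency; each zero contributes +20 dB/decade.
Net: 1 zero(s) − 2 pole(s) → -20 dB/decade.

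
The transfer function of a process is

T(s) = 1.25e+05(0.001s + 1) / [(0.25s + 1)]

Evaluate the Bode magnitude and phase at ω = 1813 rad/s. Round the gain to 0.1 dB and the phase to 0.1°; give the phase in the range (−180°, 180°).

55.1 dB, -28.8°

At ω = 1813 rad/s:
zero (1 + j1813·0.001) = 1 + j1.813 → |·| ≈ 2.0705, ∠ ≈ 61.12°
pole (1 + j1813·0.25) = 1 + j453.25 → |·| ≈ 453.25, ∠ ≈ 89.87°
|T| = 1.25e+05 · 2.0705 / (453.25) ≈ 571.01
Gain = 20 log₁₀(571.01) ≈ 55.13 dB
∠T = (61.12°) − (89.87°) = -28.75°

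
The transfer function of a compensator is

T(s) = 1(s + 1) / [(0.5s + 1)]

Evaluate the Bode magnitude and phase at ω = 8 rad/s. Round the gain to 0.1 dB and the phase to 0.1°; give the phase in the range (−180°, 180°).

At ω = 8 rad/s:
zero (1 + j8·1) = 1 + j8 → |·| ≈ 8.0623, ∠ ≈ 82.87°
pole (1 + j8·0.5) = 1 + j4 → |·| ≈ 4.1231, ∠ ≈ 75.96°
|T| = 1 · 8.0623 / (4.1231) ≈ 1.9554
Gain = 20 log₁₀(1.9554) ≈ 5.82 dB
∠T = (82.87°) − (75.96°) = 6.91°

5.8 dB, 6.9°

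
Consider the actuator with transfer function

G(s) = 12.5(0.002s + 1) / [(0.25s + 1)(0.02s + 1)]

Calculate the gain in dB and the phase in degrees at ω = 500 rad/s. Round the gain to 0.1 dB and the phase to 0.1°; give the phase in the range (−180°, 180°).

At ω = 500 rad/s:
zero (1 + j500·0.002) = 1 + j1 → |·| ≈ 1.4142, ∠ ≈ 45.00°
pole (1 + j500·0.25) = 1 + j125 → |·| ≈ 125, ∠ ≈ 89.54°
pole (1 + j500·0.02) = 1 + j10 → |·| ≈ 10.05, ∠ ≈ 84.29°
|G| = 12.5 · 1.4142 / (125 · 10.05) ≈ 0.014072
Gain = 20 log₁₀(0.014072) ≈ -37.03 dB
∠G = (45.00°) − (89.54° + 84.29°) = -128.83°

-37.0 dB, -128.8°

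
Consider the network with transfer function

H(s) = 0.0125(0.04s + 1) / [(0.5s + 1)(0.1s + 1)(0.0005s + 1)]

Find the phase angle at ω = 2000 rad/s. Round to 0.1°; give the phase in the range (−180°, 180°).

At ω = 2000 rad/s:
zero (1 + j2000·0.04) = 1 + j80 → |·| ≈ 80.006, ∠ ≈ 89.28°
pole (1 + j2000·0.5) = 1 + j1000 → |·| ≈ 1000, ∠ ≈ 89.94°
pole (1 + j2000·0.1) = 1 + j200 → |·| ≈ 200, ∠ ≈ 89.71°
pole (1 + j2000·0.0005) = 1 + j1 → |·| ≈ 1.4142, ∠ ≈ 45.00°
∠H = (89.28°) − (89.94° + 89.71° + 45.00°) = -135.37°

-135.4°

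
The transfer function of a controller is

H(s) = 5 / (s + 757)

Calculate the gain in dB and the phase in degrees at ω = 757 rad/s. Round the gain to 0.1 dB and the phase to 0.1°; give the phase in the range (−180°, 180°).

Substitute s = j757:
Numerator: 5 = 5 + j0
Denominator: (j757) + 757 = 757 + j757
|N| = √(5² + 0²) ≈ 5, ∠N ≈ 0.00°
|D| = √(757² + 757²) ≈ 1070.6, ∠D ≈ 45.00°
|H| = 5 / 1070.6 ≈ 0.0046703
Gain = 20 log₁₀(0.0046703) ≈ -46.61 dB
∠H = 0.00° − 45.00° = -45.00°

-46.6 dB, -45.0°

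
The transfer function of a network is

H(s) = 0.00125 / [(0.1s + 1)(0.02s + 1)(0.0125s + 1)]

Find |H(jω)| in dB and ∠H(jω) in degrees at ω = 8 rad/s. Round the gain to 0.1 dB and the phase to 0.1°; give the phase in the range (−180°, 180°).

At ω = 8 rad/s:
pole (1 + j8·0.1) = 1 + j0.8 → |·| ≈ 1.2806, ∠ ≈ 38.66°
pole (1 + j8·0.02) = 1 + j0.16 → |·| ≈ 1.0127, ∠ ≈ 9.09°
pole (1 + j8·0.0125) = 1 + j0.1 → |·| ≈ 1.005, ∠ ≈ 5.71°
|H| = 0.00125 · 1 / (1.2806 · 1.0127 · 1.005) ≈ 0.00095907
Gain = 20 log₁₀(0.00095907) ≈ -60.36 dB
∠H = (0°) − (38.66° + 9.09° + 5.71°) = -53.46°

-60.4 dB, -53.5°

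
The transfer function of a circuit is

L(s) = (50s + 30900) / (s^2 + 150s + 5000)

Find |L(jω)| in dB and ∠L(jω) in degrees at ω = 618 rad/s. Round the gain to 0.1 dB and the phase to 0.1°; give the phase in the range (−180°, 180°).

-19.0 dB, -121.2°

Substitute s = j618:
Numerator: 50(j618) + 30900 = 30900 + j30900
Denominator: (j618)^2 + 150(j618) + 5000 = -376924 + j92700
|N| = √(30900² + 30900²) ≈ 43699, ∠N ≈ 45.00°
|D| = √(376924² + 92700²) ≈ 3.8816e+05, ∠D ≈ 166.18°
|L| = 43699 / 3.8816e+05 ≈ 0.11258
Gain = 20 log₁₀(0.11258) ≈ -18.97 dB
∠L = 45.00° − 166.18° = -121.18°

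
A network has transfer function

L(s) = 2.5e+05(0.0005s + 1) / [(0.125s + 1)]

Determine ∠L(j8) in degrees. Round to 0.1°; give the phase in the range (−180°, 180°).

At ω = 8 rad/s:
zero (1 + j8·0.0005) = 1 + j0.004 → |·| ≈ 1, ∠ ≈ 0.23°
pole (1 + j8·0.125) = 1 + j1 → |·| ≈ 1.4142, ∠ ≈ 45.00°
∠L = (0.23°) − (45.00°) = -44.77°

-44.8°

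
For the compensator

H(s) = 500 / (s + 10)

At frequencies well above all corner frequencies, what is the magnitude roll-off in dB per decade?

Each pole contributes −20 dB/decade at high frequency; each zero contributes +20 dB/decade.
Net: 0 zero(s) − 1 pole(s) → -20 dB/decade.

-20 dB/decade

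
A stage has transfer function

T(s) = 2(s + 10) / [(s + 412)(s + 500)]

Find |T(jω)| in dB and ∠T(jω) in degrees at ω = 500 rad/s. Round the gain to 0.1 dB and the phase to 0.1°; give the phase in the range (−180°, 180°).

-53.2 dB, -6.7°

At s = jω = j500:
zero (s+10): 10 + j500 → |·| = √(10²+500²) = √250100 ≈ 500.1, ∠ = arctan(500/10) ≈ 88.85°
pole (s+412): 412 + j500 → |·| = √(412²+500²) = √419744 ≈ 647.88, ∠ = arctan(500/412) ≈ 50.51°
pole (s+500): 500 + j500 → |·| = √(500²+500²) = √500000 ≈ 707.11, ∠ = arctan(500/500) ≈ 45.00°
|T| = 2 · 500.1 / 4.5812e+05 ≈ 0.0021833
Gain = 20 log₁₀(0.0021833) ≈ -53.22 dB
∠T = 88.85° − 95.51° = -6.66°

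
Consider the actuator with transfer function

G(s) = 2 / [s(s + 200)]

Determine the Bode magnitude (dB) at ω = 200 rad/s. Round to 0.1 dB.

-89.0 dB

At s = jω = j200:
pole (s+200): 200 + j200 → |·| = √(200²+200²) = √80000 ≈ 282.84, ∠ = arctan(200/200) ≈ 45.00°
pole at origin: |s| = 200, ∠ = 90.00° (in denominator)
|G| = 2 / 56568 ≈ 3.5356e-05
Gain = 20 log₁₀(3.5356e-05) ≈ -89.03 dB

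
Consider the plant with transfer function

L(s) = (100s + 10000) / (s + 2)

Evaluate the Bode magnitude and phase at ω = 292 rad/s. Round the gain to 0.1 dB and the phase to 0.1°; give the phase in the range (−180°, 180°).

Substitute s = j292:
Numerator: 100(j292) + 10000 = 10000 + j29200
Denominator: (j292) + 2 = 2 + j292
|N| = √(10000² + 29200²) ≈ 30865, ∠N ≈ 71.10°
|D| = √(2² + 292²) ≈ 292.01, ∠D ≈ 89.61°
|L| = 30865 / 292.01 ≈ 105.7
Gain = 20 log₁₀(105.7) ≈ 40.48 dB
∠L = 71.10° − 89.61° = -18.51°

40.5 dB, -18.5°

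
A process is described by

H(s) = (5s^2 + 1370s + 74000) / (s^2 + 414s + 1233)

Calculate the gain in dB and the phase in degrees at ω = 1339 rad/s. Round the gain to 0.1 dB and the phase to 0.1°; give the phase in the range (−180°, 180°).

Substitute s = j1339:
Numerator: 5(j1339)^2 + 1370(j1339) + 74000 = -8890605 + j1834430
Denominator: (j1339)^2 + 414(j1339) + 1233 = -1791688 + j554346
|N| = √(8890605² + 1834430²) ≈ 9.0779e+06, ∠N ≈ 168.34°
|D| = √(1791688² + 554346²) ≈ 1.8755e+06, ∠D ≈ 162.81°
|H| = 9.0779e+06 / 1.8755e+06 ≈ 4.8403
Gain = 20 log₁₀(4.8403) ≈ 13.70 dB
∠H = 168.34° − 162.81° = 5.53°

13.7 dB, 5.5°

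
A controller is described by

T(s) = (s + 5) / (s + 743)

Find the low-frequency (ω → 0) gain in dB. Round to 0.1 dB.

-43.4 dB

T(0) = 1·5 / (743) ≈ 0.0067295
20 log₁₀(0.0067295) ≈ -43.44 dB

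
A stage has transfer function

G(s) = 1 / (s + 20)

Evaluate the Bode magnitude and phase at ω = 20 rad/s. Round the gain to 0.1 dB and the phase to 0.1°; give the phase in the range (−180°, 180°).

At s = jω = j20:
pole (s+20): 20 + j20 → |·| = √(20²+20²) = √800 ≈ 28.284, ∠ = arctan(20/20) ≈ 45.00°
|G| = 1 / 28.284 ≈ 0.035356
Gain = 20 log₁₀(0.035356) ≈ -29.03 dB
∠G = 0.00° − 45.00° = -45.00°

-29.0 dB, -45.0°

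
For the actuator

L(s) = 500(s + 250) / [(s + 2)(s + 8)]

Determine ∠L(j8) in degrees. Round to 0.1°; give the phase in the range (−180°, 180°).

At s = jω = j8:
zero (s+250): 250 + j8 → |·| = √(250²+8²) = √62564 ≈ 250.13, ∠ = arctan(8/250) ≈ 1.83°
pole (s+2): 2 + j8 → |·| = √(2²+8²) = √68 ≈ 8.2462, ∠ = arctan(8/2) ≈ 75.96°
pole (s+8): 8 + j8 → |·| = √(8²+8²) = √128 ≈ 11.314, ∠ = arctan(8/8) ≈ 45.00°
∠L = 1.83° − 120.96° = -119.13°

-119.1°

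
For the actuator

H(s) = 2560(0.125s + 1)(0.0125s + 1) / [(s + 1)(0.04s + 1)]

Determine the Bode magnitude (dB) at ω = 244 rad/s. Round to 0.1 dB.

40.4 dB

At ω = 244 rad/s:
zero (1 + j244·0.125) = 1 + j30.5 → |·| ≈ 30.516, ∠ ≈ 88.12°
zero (1 + j244·0.0125) = 1 + j3.05 → |·| ≈ 3.2098, ∠ ≈ 71.85°
pole (1 + j244·1) = 1 + j244 → |·| ≈ 244, ∠ ≈ 89.77°
pole (1 + j244·0.04) = 1 + j9.76 → |·| ≈ 9.8111, ∠ ≈ 84.15°
|H| = 2560 · 30.516 · 3.2098 / (244 · 9.8111) ≈ 104.75
Gain = 20 log₁₀(104.75) ≈ 40.40 dB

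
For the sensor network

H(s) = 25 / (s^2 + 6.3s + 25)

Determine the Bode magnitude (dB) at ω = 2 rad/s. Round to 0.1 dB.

0.2 dB

At s = jω = j2:
quadratic: (j2)² + 6.3·j2 + 25 = 21 + j12.6 → |·| ≈ 24.49, ∠ ≈ 30.96°
|H| = 25 / 24.49 ≈ 1.0208
Gain = 20 log₁₀(1.0208) ≈ 0.18 dB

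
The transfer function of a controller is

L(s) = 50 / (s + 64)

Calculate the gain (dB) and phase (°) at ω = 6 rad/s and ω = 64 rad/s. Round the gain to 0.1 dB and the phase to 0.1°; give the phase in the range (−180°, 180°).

At s = jω = j6:
pole (s+64): 64 + j6 → |·| = √(64²+6²) = √4132 ≈ 64.281, ∠ = arctan(6/64) ≈ 5.36°
|L| = 50 / 64.281 ≈ 0.77783
Gain = 20 log₁₀(0.77783) ≈ -2.18 dB
∠L = 0.00° − 5.36° = -5.36°

At s = jω = j64:
pole (s+64): 64 + j64 → |·| = √(64²+64²) = √8192 ≈ 90.51, ∠ = arctan(64/64) ≈ 45.00°
|L| = 50 / 90.51 ≈ 0.55243
Gain = 20 log₁₀(0.55243) ≈ -5.15 dB
∠L = 0.00° − 45.00° = -45.00°

ω = 6: -2.2 dB, -5.4°; ω = 64: -5.2 dB, -45.0°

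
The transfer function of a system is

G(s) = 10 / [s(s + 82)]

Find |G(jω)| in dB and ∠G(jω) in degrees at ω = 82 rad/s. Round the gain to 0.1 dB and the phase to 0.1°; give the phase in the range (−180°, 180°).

-59.6 dB, -135.0°

At s = jω = j82:
pole (s+82): 82 + j82 → |·| = √(82²+82²) = √13448 ≈ 115.97, ∠ = arctan(82/82) ≈ 45.00°
pole at origin: |s| = 82, ∠ = 90.00° (in denominator)
|G| = 10 / 9509.5 ≈ 0.0010516
Gain = 20 log₁₀(0.0010516) ≈ -59.56 dB
∠G = 0.00° − 135.00° = -135.00°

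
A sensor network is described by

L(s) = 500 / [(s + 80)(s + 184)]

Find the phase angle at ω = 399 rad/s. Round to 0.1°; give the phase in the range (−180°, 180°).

At s = jω = j399:
pole (s+80): 80 + j399 → |·| = √(80²+399²) = √165601 ≈ 406.94, ∠ = arctan(399/80) ≈ 78.66°
pole (s+184): 184 + j399 → |·| = √(184²+399²) = √193057 ≈ 439.38, ∠ = arctan(399/184) ≈ 65.24°
∠L = 0.00° − 143.90° = -143.90°

-143.9°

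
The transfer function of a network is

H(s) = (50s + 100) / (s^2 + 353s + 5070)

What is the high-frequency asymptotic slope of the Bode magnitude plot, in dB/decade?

Each pole contributes −20 dB/decade at high frequency; each zero contributes +20 dB/decade.
Net: 1 zero(s) − 2 pole(s) → -20 dB/decade.

-20 dB/decade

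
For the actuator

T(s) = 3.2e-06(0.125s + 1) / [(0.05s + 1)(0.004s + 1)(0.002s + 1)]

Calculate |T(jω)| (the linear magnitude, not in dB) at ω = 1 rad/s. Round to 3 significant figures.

3.22e-06

At ω = 1 rad/s:
zero (1 + j1·0.125) = 1 + j0.125 → |·| ≈ 1.0078, ∠ ≈ 7.13°
pole (1 + j1·0.05) = 1 + j0.05 → |·| ≈ 1.0012, ∠ ≈ 2.86°
pole (1 + j1·0.004) = 1 + j0.004 → |·| ≈ 1, ∠ ≈ 0.23°
pole (1 + j1·0.002) = 1 + j0.002 → |·| ≈ 1, ∠ ≈ 0.11°
|T| = 3.2e-06 · 1.0078 / (1.0012 · 1 · 1) ≈ 3.2211e-06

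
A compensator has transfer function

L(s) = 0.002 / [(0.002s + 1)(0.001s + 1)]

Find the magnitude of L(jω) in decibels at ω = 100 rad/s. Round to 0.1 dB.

-54.2 dB

At ω = 100 rad/s:
pole (1 + j100·0.002) = 1 + j0.2 → |·| ≈ 1.0198, ∠ ≈ 11.31°
pole (1 + j100·0.001) = 1 + j0.1 → |·| ≈ 1.005, ∠ ≈ 5.71°
|L| = 0.002 · 1 / (1.0198 · 1.005) ≈ 0.0019514
Gain = 20 log₁₀(0.0019514) ≈ -54.19 dB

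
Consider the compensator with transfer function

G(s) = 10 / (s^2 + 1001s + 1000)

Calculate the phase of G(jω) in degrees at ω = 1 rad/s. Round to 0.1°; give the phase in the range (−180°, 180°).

Substitute s = j1:
Numerator: 10 = 10 + j0
Denominator: (j1)^2 + 1001(j1) + 1000 = 999 + j1001
|N| = √(10² + 0²) ≈ 10, ∠N ≈ 0.00°
|D| = √(999² + 1001²) ≈ 1414.2, ∠D ≈ 45.06°
∠G = 0.00° − 45.06° = -45.06°

-45.1°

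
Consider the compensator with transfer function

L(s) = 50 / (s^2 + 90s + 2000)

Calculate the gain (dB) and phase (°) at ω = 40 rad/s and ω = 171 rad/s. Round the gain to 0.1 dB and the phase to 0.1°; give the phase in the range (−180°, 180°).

Substitute s = j40:
Numerator: 50 = 50 + j0
Denominator: (j40)^2 + 90(j40) + 2000 = 400 + j3600
|N| = √(50² + 0²) ≈ 50, ∠N ≈ 0.00°
|D| = √(400² + 3600²) ≈ 3622.2, ∠D ≈ 83.66°
|L| = 50 / 3622.2 ≈ 0.013804
Gain = 20 log₁₀(0.013804) ≈ -37.20 dB
∠L = 0.00° − 83.66° = -83.66°

Substitute s = j171:
Numerator: 50 = 50 + j0
Denominator: (j171)^2 + 90(j171) + 2000 = -27241 + j15390
|N| = √(50² + 0²) ≈ 50, ∠N ≈ 0.00°
|D| = √(27241² + 15390²) ≈ 31288, ∠D ≈ 150.54°
|L| = 50 / 31288 ≈ 0.0015981
Gain = 20 log₁₀(0.0015981) ≈ -55.93 dB
∠L = 0.00° − 150.54° = -150.54°

ω = 40: -37.2 dB, -83.7°; ω = 171: -55.9 dB, -150.5°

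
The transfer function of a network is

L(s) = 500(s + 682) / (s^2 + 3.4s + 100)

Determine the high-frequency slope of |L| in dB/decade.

-20 dB/decade

Each pole contributes −20 dB/decade at high frequency; each zero contributes +20 dB/decade.
Net: 1 zero(s) − 2 pole(s) → -20 dB/decade.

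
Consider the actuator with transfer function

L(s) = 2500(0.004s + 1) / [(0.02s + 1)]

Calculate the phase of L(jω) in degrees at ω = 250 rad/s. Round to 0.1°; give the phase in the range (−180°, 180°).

At ω = 250 rad/s:
zero (1 + j250·0.004) = 1 + j1 → |·| ≈ 1.4142, ∠ ≈ 45.00°
pole (1 + j250·0.02) = 1 + j5 → |·| ≈ 5.099, ∠ ≈ 78.69°
∠L = (45.00°) − (78.69°) = -33.69°

-33.7°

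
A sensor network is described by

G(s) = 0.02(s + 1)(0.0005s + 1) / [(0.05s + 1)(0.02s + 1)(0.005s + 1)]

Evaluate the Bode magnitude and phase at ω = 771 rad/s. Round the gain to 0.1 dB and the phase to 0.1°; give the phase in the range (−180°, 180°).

-43.1 dB, -139.3°

At ω = 771 rad/s:
zero (1 + j771·1) = 1 + j771 → |·| ≈ 771, ∠ ≈ 89.93°
zero (1 + j771·0.0005) = 1 + j0.3855 → |·| ≈ 1.0717, ∠ ≈ 21.08°
pole (1 + j771·0.05) = 1 + j38.55 → |·| ≈ 38.563, ∠ ≈ 88.51°
pole (1 + j771·0.02) = 1 + j15.42 → |·| ≈ 15.452, ∠ ≈ 86.29°
pole (1 + j771·0.005) = 1 + j3.855 → |·| ≈ 3.9826, ∠ ≈ 75.46°
|G| = 0.02 · 771 · 1.0717 / (38.563 · 15.452 · 3.9826) ≈ 0.0069636
Gain = 20 log₁₀(0.0069636) ≈ -43.14 dB
∠G = (89.93° + 21.08°) − (88.51° + 86.29° + 75.46°) = -139.25°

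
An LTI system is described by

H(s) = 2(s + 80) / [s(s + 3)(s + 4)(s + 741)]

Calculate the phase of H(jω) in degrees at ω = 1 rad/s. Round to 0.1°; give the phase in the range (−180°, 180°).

At s = jω = j1:
zero (s+80): 80 + j1 → |·| = √(80²+1²) = √6401 ≈ 80.006, ∠ = arctan(1/80) ≈ 0.72°
pole (s+3): 3 + j1 → |·| = √(3²+1²) = √10 ≈ 3.1623, ∠ = arctan(1/3) ≈ 18.43°
pole (s+4): 4 + j1 → |·| = √(4²+1²) = √17 ≈ 4.1231, ∠ = arctan(1/4) ≈ 14.04°
pole (s+741): 741 + j1 → |·| = √(741²+1²) = √549082 ≈ 741, ∠ = arctan(1/741) ≈ 0.08°
pole at origin: |s| = 1, ∠ = 90.00° (in denominator)
∠H = 0.72° − 122.55° = -121.83°

-121.8°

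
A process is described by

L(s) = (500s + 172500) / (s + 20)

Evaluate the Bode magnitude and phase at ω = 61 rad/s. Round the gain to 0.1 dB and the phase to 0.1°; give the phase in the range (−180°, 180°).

68.7 dB, -61.8°

Substitute s = j61:
Numerator: 500(j61) + 172500 = 172500 + j30500
Denominator: (j61) + 20 = 20 + j61
|N| = √(172500² + 30500²) ≈ 1.7518e+05, ∠N ≈ 10.03°
|D| = √(20² + 61²) ≈ 64.195, ∠D ≈ 71.85°
|L| = 1.7518e+05 / 64.195 ≈ 2728.9
Gain = 20 log₁₀(2728.9) ≈ 68.72 dB
∠L = 10.03° − 71.85° = -61.82°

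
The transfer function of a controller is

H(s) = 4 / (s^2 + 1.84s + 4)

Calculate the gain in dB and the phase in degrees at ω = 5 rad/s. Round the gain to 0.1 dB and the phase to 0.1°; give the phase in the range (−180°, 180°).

At s = jω = j5:
quadratic: (j5)² + 1.84·j5 + 4 = -21 + j9.2 → |·| ≈ 22.927, ∠ ≈ 156.34°
|H| = 4 / 22.927 ≈ 0.17447
Gain = 20 log₁₀(0.17447) ≈ -15.17 dB
∠H = 0.00° − 156.34° = -156.34°

-15.2 dB, -156.3°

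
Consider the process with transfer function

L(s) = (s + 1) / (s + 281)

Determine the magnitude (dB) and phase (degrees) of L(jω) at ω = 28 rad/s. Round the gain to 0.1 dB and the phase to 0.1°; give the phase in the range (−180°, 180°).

Substitute s = j28:
Numerator: (j28) + 1 = 1 + j28
Denominator: (j28) + 281 = 281 + j28
|N| = √(1² + 28²) ≈ 28.018, ∠N ≈ 87.95°
|D| = √(281² + 28²) ≈ 282.39, ∠D ≈ 5.69°
|L| = 28.018 / 282.39 ≈ 0.099217
Gain = 20 log₁₀(0.099217) ≈ -20.07 dB
∠L = 87.95° − 5.69° = 82.26°

-20.1 dB, 82.3°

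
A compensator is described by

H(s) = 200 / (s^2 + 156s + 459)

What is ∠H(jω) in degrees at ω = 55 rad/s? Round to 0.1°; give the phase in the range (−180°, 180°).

-106.7°

Substitute s = j55:
Numerator: 200 = 200 + j0
Denominator: (j55)^2 + 156(j55) + 459 = -2566 + j8580
|N| = √(200² + 0²) ≈ 200, ∠N ≈ 0.00°
|D| = √(2566² + 8580²) ≈ 8955.5, ∠D ≈ 106.65°
∠H = 0.00° − 106.65° = -106.65°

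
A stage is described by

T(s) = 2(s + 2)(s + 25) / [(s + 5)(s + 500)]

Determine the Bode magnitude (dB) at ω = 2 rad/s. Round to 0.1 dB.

-25.6 dB

At s = jω = j2:
zero (s+2): 2 + j2 → |·| = √(2²+2²) = √8 ≈ 2.8284, ∠ = arctan(2/2) ≈ 45.00°
zero (s+25): 25 + j2 → |·| = √(25²+2²) = √629 ≈ 25.08, ∠ = arctan(2/25) ≈ 4.57°
pole (s+5): 5 + j2 → |·| = √(5²+2²) = √29 ≈ 5.3852, ∠ = arctan(2/5) ≈ 21.80°
pole (s+500): 500 + j2 → |·| = √(500²+2²) = √250004 ≈ 500, ∠ = arctan(2/500) ≈ 0.23°
|T| = 2 · 70.936 / 2692.6 ≈ 0.05269
Gain = 20 log₁₀(0.05269) ≈ -25.57 dB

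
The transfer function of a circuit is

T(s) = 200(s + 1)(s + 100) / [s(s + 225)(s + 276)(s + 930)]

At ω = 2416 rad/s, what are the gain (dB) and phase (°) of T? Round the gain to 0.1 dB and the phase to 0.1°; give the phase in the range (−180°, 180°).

At s = jω = j2416:
zero (s+1): 1 + j2416 → |·| = √(1²+2416²) = √5837057 ≈ 2416, ∠ = arctan(2416/1) ≈ 89.98°
zero (s+100): 100 + j2416 → |·| = √(100²+2416²) = √5847056 ≈ 2418.1, ∠ = arctan(2416/100) ≈ 87.63°
pole (s+225): 225 + j2416 → |·| = √(225²+2416²) = √5887681 ≈ 2426.5, ∠ = arctan(2416/225) ≈ 84.68°
pole (s+276): 276 + j2416 → |·| = √(276²+2416²) = √5913232 ≈ 2431.7, ∠ = arctan(2416/276) ≈ 83.48°
pole (s+930): 930 + j2416 → |·| = √(930²+2416²) = √6701956 ≈ 2588.8, ∠ = arctan(2416/930) ≈ 68.95°
pole at origin: |s| = 2416, ∠ = 90.00° (in denominator)
|T| = 200 · 5.8421e+06 / 3.6905e+13 ≈ 3.166e-05
Gain = 20 log₁₀(3.166e-05) ≈ -89.99 dB
∠T = 177.61° − 327.11° = -149.50°

-90.0 dB, -149.5°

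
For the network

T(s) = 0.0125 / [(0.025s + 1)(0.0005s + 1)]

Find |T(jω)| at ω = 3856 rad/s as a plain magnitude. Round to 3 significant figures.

5.97e-05

At ω = 3856 rad/s:
pole (1 + j3856·0.025) = 1 + j96.4 → |·| ≈ 96.405, ∠ ≈ 89.41°
pole (1 + j3856·0.0005) = 1 + j1.928 → |·| ≈ 2.1719, ∠ ≈ 62.59°
|T| = 0.0125 · 1 / (96.405 · 2.1719) ≈ 5.9699e-05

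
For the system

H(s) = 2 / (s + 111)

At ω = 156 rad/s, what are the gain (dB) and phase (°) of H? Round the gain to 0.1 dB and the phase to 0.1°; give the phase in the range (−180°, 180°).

-39.6 dB, -54.6°

At s = jω = j156:
pole (s+111): 111 + j156 → |·| = √(111²+156²) = √36657 ≈ 191.46, ∠ = arctan(156/111) ≈ 54.57°
|H| = 2 / 191.46 ≈ 0.010446
Gain = 20 log₁₀(0.010446) ≈ -39.62 dB
∠H = 0.00° − 54.57° = -54.57°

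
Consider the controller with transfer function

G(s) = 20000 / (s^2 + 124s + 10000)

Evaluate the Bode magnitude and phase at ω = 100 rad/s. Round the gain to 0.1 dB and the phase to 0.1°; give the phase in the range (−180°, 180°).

4.2 dB, -90.0°

At s = jω = j100:
quadratic: (j100)² + 124·j100 + 10000 = 0 + j12400 → |·| ≈ 12400, ∠ ≈ 90.00°
|G| = 20000 / 12400 ≈ 1.6129
Gain = 20 log₁₀(1.6129) ≈ 4.15 dB
∠G = 0.00° − 90.00° = -90.00°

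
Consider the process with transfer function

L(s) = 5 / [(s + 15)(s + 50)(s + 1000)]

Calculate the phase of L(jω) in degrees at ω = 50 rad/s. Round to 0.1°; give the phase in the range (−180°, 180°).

At s = jω = j50:
pole (s+15): 15 + j50 → |·| = √(15²+50²) = √2725 ≈ 52.202, ∠ = arctan(50/15) ≈ 73.30°
pole (s+50): 50 + j50 → |·| = √(50²+50²) = √5000 ≈ 70.711, ∠ = arctan(50/50) ≈ 45.00°
pole (s+1000): 1000 + j50 → |·| = √(1000²+50²) = √1002500 ≈ 1001.2, ∠ = arctan(50/1000) ≈ 2.86°
∠L = 0.00° − 121.16° = -121.16°

-121.2°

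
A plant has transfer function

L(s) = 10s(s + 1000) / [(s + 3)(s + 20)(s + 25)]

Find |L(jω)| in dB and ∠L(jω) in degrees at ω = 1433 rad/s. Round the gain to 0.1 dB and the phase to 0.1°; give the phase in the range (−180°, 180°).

At s = jω = j1433:
zero (s+1000): 1000 + j1433 → |·| = √(1000²+1433²) = √3053489 ≈ 1747.4, ∠ = arctan(1433/1000) ≈ 55.09°
zero at origin: s = j1433 → |·| = 1433, ∠ = 90.00°
pole (s+3): 3 + j1433 → |·| = √(3²+1433²) = √2053498 ≈ 1433, ∠ = arctan(1433/3) ≈ 89.88°
pole (s+20): 20 + j1433 → |·| = √(20²+1433²) = √2053889 ≈ 1433.1, ∠ = arctan(1433/20) ≈ 89.20°
pole (s+25): 25 + j1433 → |·| = √(25²+1433²) = √2054114 ≈ 1433.2, ∠ = arctan(1433/25) ≈ 89.00°
|L| = 10 · 2.504e+06 / 2.9433e+09 ≈ 0.0085075
Gain = 20 log₁₀(0.0085075) ≈ -41.40 dB
∠L = 145.09° − 268.08° = -122.99°

-41.4 dB, -123.0°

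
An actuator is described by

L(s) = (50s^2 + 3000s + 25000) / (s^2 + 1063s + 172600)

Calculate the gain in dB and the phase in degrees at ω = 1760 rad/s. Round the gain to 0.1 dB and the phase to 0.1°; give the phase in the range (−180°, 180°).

33.0 dB, 30.7°

Substitute s = j1760:
Numerator: 50(j1760)^2 + 3000(j1760) + 25000 = -154855000 + j5280000
Denominator: (j1760)^2 + 1063(j1760) + 172600 = -2925000 + j1870880
|N| = √(154855000² + 5280000²) ≈ 1.5494e+08, ∠N ≈ 178.05°
|D| = √(2925000² + 1870880²) ≈ 3.4721e+06, ∠D ≈ 147.40°
|L| = 1.5494e+08 / 3.4721e+06 ≈ 44.624
Gain = 20 log₁₀(44.624) ≈ 32.99 dB
∠L = 178.05° − 147.40° = 30.65°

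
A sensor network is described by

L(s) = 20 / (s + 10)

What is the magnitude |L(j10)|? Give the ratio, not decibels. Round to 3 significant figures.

1.41

At s = jω = j10:
pole (s+10): 10 + j10 → |·| = √(10²+10²) = √200 ≈ 14.142, ∠ = arctan(10/10) ≈ 45.00°
|L| = 20 / 14.142 ≈ 1.4142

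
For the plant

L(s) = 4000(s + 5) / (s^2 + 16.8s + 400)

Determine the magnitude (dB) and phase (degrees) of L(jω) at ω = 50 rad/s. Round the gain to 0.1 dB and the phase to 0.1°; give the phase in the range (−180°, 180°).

39.0 dB, -73.9°

At s = jω = j50:
zero (s+5): 5 + j50 → |·| = √(5²+50²) = √2525 ≈ 50.249, ∠ = arctan(50/5) ≈ 84.29°
quadratic: (j50)² + 16.8·j50 + 400 = -2100 + j840 → |·| ≈ 2261.8, ∠ ≈ 158.20°
|L| = 4000 · 50.249 / 2261.8 ≈ 88.866
Gain = 20 log₁₀(88.866) ≈ 38.97 dB
∠L = 84.29° − 158.20° = -73.91°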